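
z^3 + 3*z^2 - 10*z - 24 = (z - 3)*(z + 2)*(z + 4)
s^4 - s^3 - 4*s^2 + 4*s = s*(s - 2)*(s - 1)*(s + 2)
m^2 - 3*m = m*(m - 3)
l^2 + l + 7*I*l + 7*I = (l + 1)*(l + 7*I)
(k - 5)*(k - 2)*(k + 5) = k^3 - 2*k^2 - 25*k + 50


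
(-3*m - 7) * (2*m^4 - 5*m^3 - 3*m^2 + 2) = -6*m^5 + m^4 + 44*m^3 + 21*m^2 - 6*m - 14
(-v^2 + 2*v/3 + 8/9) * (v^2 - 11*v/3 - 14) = -v^4 + 13*v^3/3 + 112*v^2/9 - 340*v/27 - 112/9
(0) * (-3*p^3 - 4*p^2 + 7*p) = 0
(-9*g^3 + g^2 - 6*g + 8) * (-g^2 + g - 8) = 9*g^5 - 10*g^4 + 79*g^3 - 22*g^2 + 56*g - 64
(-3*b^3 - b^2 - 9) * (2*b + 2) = -6*b^4 - 8*b^3 - 2*b^2 - 18*b - 18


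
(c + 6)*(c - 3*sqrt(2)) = c^2 - 3*sqrt(2)*c + 6*c - 18*sqrt(2)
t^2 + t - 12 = (t - 3)*(t + 4)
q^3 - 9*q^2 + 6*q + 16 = (q - 8)*(q - 2)*(q + 1)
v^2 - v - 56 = (v - 8)*(v + 7)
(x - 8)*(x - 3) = x^2 - 11*x + 24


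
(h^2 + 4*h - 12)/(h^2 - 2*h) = (h + 6)/h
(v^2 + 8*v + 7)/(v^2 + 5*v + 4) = (v + 7)/(v + 4)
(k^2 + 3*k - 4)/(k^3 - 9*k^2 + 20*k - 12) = (k + 4)/(k^2 - 8*k + 12)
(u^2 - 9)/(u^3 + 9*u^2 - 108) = (u + 3)/(u^2 + 12*u + 36)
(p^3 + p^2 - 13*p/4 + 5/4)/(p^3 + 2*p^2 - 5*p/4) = (p - 1)/p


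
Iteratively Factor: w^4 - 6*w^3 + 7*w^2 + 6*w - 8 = (w + 1)*(w^3 - 7*w^2 + 14*w - 8) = (w - 1)*(w + 1)*(w^2 - 6*w + 8) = (w - 2)*(w - 1)*(w + 1)*(w - 4)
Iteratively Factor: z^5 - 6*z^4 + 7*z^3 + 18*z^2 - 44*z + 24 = (z - 2)*(z^4 - 4*z^3 - z^2 + 16*z - 12) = (z - 2)*(z + 2)*(z^3 - 6*z^2 + 11*z - 6) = (z - 2)*(z - 1)*(z + 2)*(z^2 - 5*z + 6) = (z - 3)*(z - 2)*(z - 1)*(z + 2)*(z - 2)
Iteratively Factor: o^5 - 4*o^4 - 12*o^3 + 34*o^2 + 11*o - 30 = (o - 5)*(o^4 + o^3 - 7*o^2 - o + 6) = (o - 5)*(o - 2)*(o^3 + 3*o^2 - o - 3) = (o - 5)*(o - 2)*(o + 1)*(o^2 + 2*o - 3) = (o - 5)*(o - 2)*(o + 1)*(o + 3)*(o - 1)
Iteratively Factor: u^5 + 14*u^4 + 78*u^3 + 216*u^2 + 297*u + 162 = (u + 3)*(u^4 + 11*u^3 + 45*u^2 + 81*u + 54) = (u + 3)^2*(u^3 + 8*u^2 + 21*u + 18) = (u + 3)^3*(u^2 + 5*u + 6) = (u + 3)^4*(u + 2)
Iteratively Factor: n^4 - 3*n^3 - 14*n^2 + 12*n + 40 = (n - 5)*(n^3 + 2*n^2 - 4*n - 8) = (n - 5)*(n + 2)*(n^2 - 4) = (n - 5)*(n + 2)^2*(n - 2)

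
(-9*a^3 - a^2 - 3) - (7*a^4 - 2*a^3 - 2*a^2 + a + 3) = -7*a^4 - 7*a^3 + a^2 - a - 6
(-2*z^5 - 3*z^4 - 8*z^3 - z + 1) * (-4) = 8*z^5 + 12*z^4 + 32*z^3 + 4*z - 4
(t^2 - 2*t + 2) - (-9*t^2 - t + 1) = 10*t^2 - t + 1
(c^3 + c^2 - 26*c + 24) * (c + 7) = c^4 + 8*c^3 - 19*c^2 - 158*c + 168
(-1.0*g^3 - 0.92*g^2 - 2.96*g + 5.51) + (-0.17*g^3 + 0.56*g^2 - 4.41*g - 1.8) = -1.17*g^3 - 0.36*g^2 - 7.37*g + 3.71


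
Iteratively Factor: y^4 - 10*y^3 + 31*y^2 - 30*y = (y)*(y^3 - 10*y^2 + 31*y - 30) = y*(y - 2)*(y^2 - 8*y + 15) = y*(y - 3)*(y - 2)*(y - 5)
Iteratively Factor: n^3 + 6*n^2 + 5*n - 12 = (n + 4)*(n^2 + 2*n - 3) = (n - 1)*(n + 4)*(n + 3)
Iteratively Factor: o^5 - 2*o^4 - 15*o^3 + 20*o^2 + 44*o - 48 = (o + 2)*(o^4 - 4*o^3 - 7*o^2 + 34*o - 24) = (o - 2)*(o + 2)*(o^3 - 2*o^2 - 11*o + 12) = (o - 4)*(o - 2)*(o + 2)*(o^2 + 2*o - 3) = (o - 4)*(o - 2)*(o - 1)*(o + 2)*(o + 3)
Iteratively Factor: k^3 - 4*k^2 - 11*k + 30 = (k + 3)*(k^2 - 7*k + 10) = (k - 2)*(k + 3)*(k - 5)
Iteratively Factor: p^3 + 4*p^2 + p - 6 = (p - 1)*(p^2 + 5*p + 6) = (p - 1)*(p + 2)*(p + 3)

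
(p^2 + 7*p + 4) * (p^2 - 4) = p^4 + 7*p^3 - 28*p - 16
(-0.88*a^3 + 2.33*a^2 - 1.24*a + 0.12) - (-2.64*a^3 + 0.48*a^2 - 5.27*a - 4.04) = 1.76*a^3 + 1.85*a^2 + 4.03*a + 4.16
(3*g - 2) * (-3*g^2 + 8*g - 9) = -9*g^3 + 30*g^2 - 43*g + 18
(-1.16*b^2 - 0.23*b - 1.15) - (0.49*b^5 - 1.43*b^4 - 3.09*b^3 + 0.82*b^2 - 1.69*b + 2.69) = -0.49*b^5 + 1.43*b^4 + 3.09*b^3 - 1.98*b^2 + 1.46*b - 3.84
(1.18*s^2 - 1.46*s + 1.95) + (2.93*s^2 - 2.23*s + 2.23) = 4.11*s^2 - 3.69*s + 4.18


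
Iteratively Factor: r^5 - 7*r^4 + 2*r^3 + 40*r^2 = (r - 4)*(r^4 - 3*r^3 - 10*r^2) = (r - 4)*(r + 2)*(r^3 - 5*r^2) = (r - 5)*(r - 4)*(r + 2)*(r^2) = r*(r - 5)*(r - 4)*(r + 2)*(r)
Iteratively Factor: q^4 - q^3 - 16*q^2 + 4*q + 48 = (q + 3)*(q^3 - 4*q^2 - 4*q + 16) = (q + 2)*(q + 3)*(q^2 - 6*q + 8) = (q - 4)*(q + 2)*(q + 3)*(q - 2)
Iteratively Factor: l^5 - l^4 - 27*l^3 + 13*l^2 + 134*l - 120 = (l - 5)*(l^4 + 4*l^3 - 7*l^2 - 22*l + 24) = (l - 5)*(l + 4)*(l^3 - 7*l + 6) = (l - 5)*(l - 1)*(l + 4)*(l^2 + l - 6) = (l - 5)*(l - 1)*(l + 3)*(l + 4)*(l - 2)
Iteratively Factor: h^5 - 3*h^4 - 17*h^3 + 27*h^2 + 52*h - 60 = (h + 2)*(h^4 - 5*h^3 - 7*h^2 + 41*h - 30) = (h + 2)*(h + 3)*(h^3 - 8*h^2 + 17*h - 10) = (h - 1)*(h + 2)*(h + 3)*(h^2 - 7*h + 10) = (h - 2)*(h - 1)*(h + 2)*(h + 3)*(h - 5)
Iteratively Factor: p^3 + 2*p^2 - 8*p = (p - 2)*(p^2 + 4*p) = (p - 2)*(p + 4)*(p)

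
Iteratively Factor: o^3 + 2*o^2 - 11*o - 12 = (o + 1)*(o^2 + o - 12) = (o + 1)*(o + 4)*(o - 3)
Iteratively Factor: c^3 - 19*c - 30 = (c - 5)*(c^2 + 5*c + 6) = (c - 5)*(c + 2)*(c + 3)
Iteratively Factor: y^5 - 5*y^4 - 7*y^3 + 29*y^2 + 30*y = (y + 1)*(y^4 - 6*y^3 - y^2 + 30*y) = (y - 5)*(y + 1)*(y^3 - y^2 - 6*y) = (y - 5)*(y + 1)*(y + 2)*(y^2 - 3*y) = y*(y - 5)*(y + 1)*(y + 2)*(y - 3)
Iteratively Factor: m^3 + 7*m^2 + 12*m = (m + 3)*(m^2 + 4*m) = (m + 3)*(m + 4)*(m)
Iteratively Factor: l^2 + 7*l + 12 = (l + 3)*(l + 4)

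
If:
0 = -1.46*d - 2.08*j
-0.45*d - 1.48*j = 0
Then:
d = 0.00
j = 0.00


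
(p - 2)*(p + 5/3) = p^2 - p/3 - 10/3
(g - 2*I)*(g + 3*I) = g^2 + I*g + 6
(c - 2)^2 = c^2 - 4*c + 4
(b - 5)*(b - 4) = b^2 - 9*b + 20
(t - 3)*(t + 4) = t^2 + t - 12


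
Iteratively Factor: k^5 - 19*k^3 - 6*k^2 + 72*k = (k - 4)*(k^4 + 4*k^3 - 3*k^2 - 18*k) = (k - 4)*(k + 3)*(k^3 + k^2 - 6*k) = (k - 4)*(k - 2)*(k + 3)*(k^2 + 3*k) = (k - 4)*(k - 2)*(k + 3)^2*(k)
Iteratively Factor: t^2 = (t)*(t)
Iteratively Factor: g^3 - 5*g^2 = (g)*(g^2 - 5*g) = g^2*(g - 5)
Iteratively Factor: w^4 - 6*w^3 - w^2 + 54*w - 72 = (w - 3)*(w^3 - 3*w^2 - 10*w + 24) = (w - 3)*(w - 2)*(w^2 - w - 12) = (w - 4)*(w - 3)*(w - 2)*(w + 3)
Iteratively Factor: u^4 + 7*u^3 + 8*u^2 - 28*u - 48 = (u + 4)*(u^3 + 3*u^2 - 4*u - 12) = (u + 2)*(u + 4)*(u^2 + u - 6) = (u - 2)*(u + 2)*(u + 4)*(u + 3)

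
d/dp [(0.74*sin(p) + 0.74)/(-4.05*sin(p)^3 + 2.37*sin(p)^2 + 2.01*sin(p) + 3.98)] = (5.994*sin(p)^3 + 7.2372*sin(p)^2 - 3.5076*sin(p) + 1.4578)*cos(p)/(16.4025*sin(p)^6 - 19.197*sin(p)^5 - 10.6641*sin(p)^4 - 22.7106*sin(p)^3 + 22.9053*sin(p)^2 + 15.9996*sin(p) + 15.8404)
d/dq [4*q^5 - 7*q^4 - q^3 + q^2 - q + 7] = 20*q^4 - 28*q^3 - 3*q^2 + 2*q - 1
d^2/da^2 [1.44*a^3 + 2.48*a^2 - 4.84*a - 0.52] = 8.64*a + 4.96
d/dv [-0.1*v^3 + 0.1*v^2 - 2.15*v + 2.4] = -0.3*v^2 + 0.2*v - 2.15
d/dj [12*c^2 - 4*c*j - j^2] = -4*c - 2*j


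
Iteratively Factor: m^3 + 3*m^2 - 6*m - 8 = (m + 4)*(m^2 - m - 2) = (m + 1)*(m + 4)*(m - 2)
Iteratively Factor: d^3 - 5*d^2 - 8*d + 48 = (d - 4)*(d^2 - d - 12) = (d - 4)^2*(d + 3)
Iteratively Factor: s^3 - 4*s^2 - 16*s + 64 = (s - 4)*(s^2 - 16) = (s - 4)*(s + 4)*(s - 4)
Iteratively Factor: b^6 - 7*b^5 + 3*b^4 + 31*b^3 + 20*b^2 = (b - 5)*(b^5 - 2*b^4 - 7*b^3 - 4*b^2) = (b - 5)*(b - 4)*(b^4 + 2*b^3 + b^2) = (b - 5)*(b - 4)*(b + 1)*(b^3 + b^2) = (b - 5)*(b - 4)*(b + 1)^2*(b^2) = b*(b - 5)*(b - 4)*(b + 1)^2*(b)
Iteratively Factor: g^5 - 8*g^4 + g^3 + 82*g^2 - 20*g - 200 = (g - 5)*(g^4 - 3*g^3 - 14*g^2 + 12*g + 40) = (g - 5)*(g + 2)*(g^3 - 5*g^2 - 4*g + 20) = (g - 5)*(g - 2)*(g + 2)*(g^2 - 3*g - 10) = (g - 5)^2*(g - 2)*(g + 2)*(g + 2)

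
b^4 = b^4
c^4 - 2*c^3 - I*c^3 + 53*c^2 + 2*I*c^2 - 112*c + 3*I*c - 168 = (c - 3)*(c + 1)*(c - 8*I)*(c + 7*I)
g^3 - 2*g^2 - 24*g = g*(g - 6)*(g + 4)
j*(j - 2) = j^2 - 2*j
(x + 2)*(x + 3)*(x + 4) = x^3 + 9*x^2 + 26*x + 24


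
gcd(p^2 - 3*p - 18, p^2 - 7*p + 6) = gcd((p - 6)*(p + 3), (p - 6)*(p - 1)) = p - 6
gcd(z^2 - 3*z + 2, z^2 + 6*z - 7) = z - 1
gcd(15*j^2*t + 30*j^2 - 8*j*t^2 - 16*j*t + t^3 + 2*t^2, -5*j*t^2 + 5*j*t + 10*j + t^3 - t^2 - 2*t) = -5*j + t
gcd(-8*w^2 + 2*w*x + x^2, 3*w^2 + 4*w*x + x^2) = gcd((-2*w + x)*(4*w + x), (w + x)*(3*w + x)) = 1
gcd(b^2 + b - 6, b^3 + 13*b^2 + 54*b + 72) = b + 3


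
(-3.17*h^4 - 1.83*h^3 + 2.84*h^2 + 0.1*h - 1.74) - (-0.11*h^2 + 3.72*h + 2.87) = -3.17*h^4 - 1.83*h^3 + 2.95*h^2 - 3.62*h - 4.61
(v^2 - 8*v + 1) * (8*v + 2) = 8*v^3 - 62*v^2 - 8*v + 2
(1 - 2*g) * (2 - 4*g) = 8*g^2 - 8*g + 2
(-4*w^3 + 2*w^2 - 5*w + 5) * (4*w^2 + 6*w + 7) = -16*w^5 - 16*w^4 - 36*w^3 + 4*w^2 - 5*w + 35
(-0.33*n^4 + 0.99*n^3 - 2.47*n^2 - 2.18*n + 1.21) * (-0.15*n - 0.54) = 0.0495*n^5 + 0.0297*n^4 - 0.1641*n^3 + 1.6608*n^2 + 0.9957*n - 0.6534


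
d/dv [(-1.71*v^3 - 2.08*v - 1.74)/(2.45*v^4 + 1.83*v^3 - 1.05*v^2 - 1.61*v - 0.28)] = (4.1895*v^6 + 17.0835*v^4 + 30.171*v^3 + 8.805*v^2 - 3.654*v - 2.219)/(6.0025*v^8 + 8.967*v^7 - 1.7961*v^6 - 11.732*v^5 - 6.1621*v^4 + 2.3562*v^3 + 3.1801*v^2 + 0.9016*v + 0.0784)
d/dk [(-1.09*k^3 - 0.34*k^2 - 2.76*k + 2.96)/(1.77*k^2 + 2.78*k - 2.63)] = (-1.9293*k^4 - 6.0604*k^3 + 12.5401*k^2 - 8.69*k - 0.970000000000001)/(3.1329*k^4 + 9.8412*k^3 - 1.5818*k^2 - 14.6228*k + 6.9169)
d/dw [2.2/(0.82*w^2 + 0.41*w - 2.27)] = (-3.608*w - 0.902)/(0.82*w^2 + 0.41*w - 2.27)^2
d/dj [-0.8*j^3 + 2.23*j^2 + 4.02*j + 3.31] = -2.4*j^2 + 4.46*j + 4.02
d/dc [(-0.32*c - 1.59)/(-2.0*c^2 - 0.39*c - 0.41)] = (0.64*c^2 + 0.1248*c - (0.32*c + 1.59)*(4.0*c + 0.39) + 0.1312)/(2.0*c^2 + 0.39*c + 0.41)^2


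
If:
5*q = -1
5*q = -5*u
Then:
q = -1/5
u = 1/5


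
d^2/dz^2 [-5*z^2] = -10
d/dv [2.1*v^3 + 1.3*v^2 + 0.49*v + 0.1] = 6.3*v^2 + 2.6*v + 0.49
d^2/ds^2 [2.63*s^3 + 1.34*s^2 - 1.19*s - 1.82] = 15.78*s + 2.68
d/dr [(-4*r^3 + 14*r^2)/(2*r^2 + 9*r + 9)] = 2*r*(-4*r^3 - 36*r^2 + 9*r + 126)/(4*r^4 + 36*r^3 + 117*r^2 + 162*r + 81)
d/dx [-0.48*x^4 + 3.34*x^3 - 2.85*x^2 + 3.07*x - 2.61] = -1.92*x^3 + 10.02*x^2 - 5.7*x + 3.07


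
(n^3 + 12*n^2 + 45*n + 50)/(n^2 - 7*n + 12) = (n^3 + 12*n^2 + 45*n + 50)/(n^2 - 7*n + 12)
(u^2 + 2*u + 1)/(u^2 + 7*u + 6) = (u + 1)/(u + 6)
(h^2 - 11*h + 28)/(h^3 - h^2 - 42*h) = (h - 4)/(h*(h + 6))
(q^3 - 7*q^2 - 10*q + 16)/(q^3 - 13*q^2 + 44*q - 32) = (q + 2)/(q - 4)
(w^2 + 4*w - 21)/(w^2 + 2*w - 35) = (w - 3)/(w - 5)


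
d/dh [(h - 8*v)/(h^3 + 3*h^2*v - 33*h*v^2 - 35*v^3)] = (h^3 + 3*h^2*v - 33*h*v^2 - 35*v^3 - 3*(h - 8*v)*(h^2 + 2*h*v - 11*v^2))/(h^3 + 3*h^2*v - 33*h*v^2 - 35*v^3)^2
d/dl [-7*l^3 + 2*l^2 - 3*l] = -21*l^2 + 4*l - 3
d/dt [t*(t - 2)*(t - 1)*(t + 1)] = 4*t^3 - 6*t^2 - 2*t + 2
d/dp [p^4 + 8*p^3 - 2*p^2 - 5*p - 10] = 4*p^3 + 24*p^2 - 4*p - 5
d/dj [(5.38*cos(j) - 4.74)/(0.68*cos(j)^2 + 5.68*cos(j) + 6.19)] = (3.6584*cos(j)^2 - 6.4464*cos(j) - 60.2254)*sin(j)/(0.4624*cos(j)^4 + 7.7248*cos(j)^3 + 40.6808*cos(j)^2 + 70.3184*cos(j) + 38.3161)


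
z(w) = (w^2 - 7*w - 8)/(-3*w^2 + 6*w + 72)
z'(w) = (2*w - 7)/(-3*w^2 + 6*w + 72) + (6*w - 6)*(w^2 - 7*w - 8)/(-3*w^2 + 6*w + 72)^2 = (-5*w^2 + 32*w - 152)/(3*(w^4 - 4*w^3 - 44*w^2 + 96*w + 576))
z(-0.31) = -0.08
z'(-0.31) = -0.10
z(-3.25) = 1.22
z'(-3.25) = -2.14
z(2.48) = -0.28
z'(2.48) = -0.07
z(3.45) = -0.36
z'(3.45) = -0.09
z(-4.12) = -10.38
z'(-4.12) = -83.34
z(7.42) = 0.10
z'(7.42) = -0.24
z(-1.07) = 0.01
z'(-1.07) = -0.15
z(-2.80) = 0.61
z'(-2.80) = -0.84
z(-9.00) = -0.60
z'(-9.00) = -0.05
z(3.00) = -0.32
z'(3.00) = -0.08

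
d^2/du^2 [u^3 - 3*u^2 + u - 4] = 6*u - 6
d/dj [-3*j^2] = -6*j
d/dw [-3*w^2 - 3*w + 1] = -6*w - 3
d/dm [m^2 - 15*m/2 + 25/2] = 2*m - 15/2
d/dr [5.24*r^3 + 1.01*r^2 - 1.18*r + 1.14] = 15.72*r^2 + 2.02*r - 1.18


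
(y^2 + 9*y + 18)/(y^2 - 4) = (y^2 + 9*y + 18)/(y^2 - 4)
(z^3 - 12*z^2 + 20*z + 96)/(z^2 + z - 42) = (z^2 - 6*z - 16)/(z + 7)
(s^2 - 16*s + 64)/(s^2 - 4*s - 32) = (s - 8)/(s + 4)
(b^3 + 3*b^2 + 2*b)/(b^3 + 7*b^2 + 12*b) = (b^2 + 3*b + 2)/(b^2 + 7*b + 12)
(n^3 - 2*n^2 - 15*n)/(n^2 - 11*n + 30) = n*(n + 3)/(n - 6)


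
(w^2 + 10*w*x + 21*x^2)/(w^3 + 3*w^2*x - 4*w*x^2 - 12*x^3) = (-w - 7*x)/(-w^2 + 4*x^2)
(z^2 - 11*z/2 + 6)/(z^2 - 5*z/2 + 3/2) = (z - 4)/(z - 1)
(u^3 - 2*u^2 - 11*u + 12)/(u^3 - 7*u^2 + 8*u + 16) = (u^2 + 2*u - 3)/(u^2 - 3*u - 4)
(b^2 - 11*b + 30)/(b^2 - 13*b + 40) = (b - 6)/(b - 8)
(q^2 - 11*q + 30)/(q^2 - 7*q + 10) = (q - 6)/(q - 2)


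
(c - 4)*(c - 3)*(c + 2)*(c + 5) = c^4 - 27*c^2 + 14*c + 120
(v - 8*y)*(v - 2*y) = v^2 - 10*v*y + 16*y^2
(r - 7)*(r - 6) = r^2 - 13*r + 42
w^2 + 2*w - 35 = (w - 5)*(w + 7)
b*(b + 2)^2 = b^3 + 4*b^2 + 4*b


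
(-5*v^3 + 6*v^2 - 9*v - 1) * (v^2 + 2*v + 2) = -5*v^5 - 4*v^4 - 7*v^3 - 7*v^2 - 20*v - 2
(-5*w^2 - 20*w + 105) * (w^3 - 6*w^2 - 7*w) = -5*w^5 + 10*w^4 + 260*w^3 - 490*w^2 - 735*w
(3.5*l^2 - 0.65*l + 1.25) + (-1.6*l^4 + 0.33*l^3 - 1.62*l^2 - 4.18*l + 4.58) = -1.6*l^4 + 0.33*l^3 + 1.88*l^2 - 4.83*l + 5.83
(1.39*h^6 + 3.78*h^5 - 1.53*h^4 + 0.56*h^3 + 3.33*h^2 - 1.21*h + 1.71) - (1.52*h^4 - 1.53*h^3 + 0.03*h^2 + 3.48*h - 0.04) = 1.39*h^6 + 3.78*h^5 - 3.05*h^4 + 2.09*h^3 + 3.3*h^2 - 4.69*h + 1.75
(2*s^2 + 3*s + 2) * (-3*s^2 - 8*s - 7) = -6*s^4 - 25*s^3 - 44*s^2 - 37*s - 14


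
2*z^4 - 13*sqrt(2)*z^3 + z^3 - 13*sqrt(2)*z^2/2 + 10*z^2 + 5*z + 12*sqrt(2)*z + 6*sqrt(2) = (z - 6*sqrt(2))*(z - sqrt(2))*(sqrt(2)*z + 1)*(sqrt(2)*z + sqrt(2)/2)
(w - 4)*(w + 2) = w^2 - 2*w - 8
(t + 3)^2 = t^2 + 6*t + 9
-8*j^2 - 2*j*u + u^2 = (-4*j + u)*(2*j + u)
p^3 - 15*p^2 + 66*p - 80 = (p - 8)*(p - 5)*(p - 2)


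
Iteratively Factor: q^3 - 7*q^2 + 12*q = (q - 3)*(q^2 - 4*q) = q*(q - 3)*(q - 4)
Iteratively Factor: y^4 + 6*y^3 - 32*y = (y + 4)*(y^3 + 2*y^2 - 8*y) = y*(y + 4)*(y^2 + 2*y - 8) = y*(y - 2)*(y + 4)*(y + 4)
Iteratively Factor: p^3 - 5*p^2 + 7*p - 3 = (p - 3)*(p^2 - 2*p + 1) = (p - 3)*(p - 1)*(p - 1)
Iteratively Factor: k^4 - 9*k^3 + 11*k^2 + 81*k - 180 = (k - 4)*(k^3 - 5*k^2 - 9*k + 45) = (k - 4)*(k + 3)*(k^2 - 8*k + 15) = (k - 4)*(k - 3)*(k + 3)*(k - 5)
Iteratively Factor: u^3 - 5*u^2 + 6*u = (u - 3)*(u^2 - 2*u) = (u - 3)*(u - 2)*(u)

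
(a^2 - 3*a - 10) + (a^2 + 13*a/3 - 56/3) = 2*a^2 + 4*a/3 - 86/3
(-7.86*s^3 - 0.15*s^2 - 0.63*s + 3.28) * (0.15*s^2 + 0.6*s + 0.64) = -1.179*s^5 - 4.7385*s^4 - 5.2149*s^3 + 0.0179999999999999*s^2 + 1.5648*s + 2.0992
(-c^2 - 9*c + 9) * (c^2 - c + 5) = -c^4 - 8*c^3 + 13*c^2 - 54*c + 45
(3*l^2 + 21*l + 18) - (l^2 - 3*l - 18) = 2*l^2 + 24*l + 36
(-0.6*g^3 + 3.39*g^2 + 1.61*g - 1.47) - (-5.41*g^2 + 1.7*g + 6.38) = -0.6*g^3 + 8.8*g^2 - 0.0899999999999999*g - 7.85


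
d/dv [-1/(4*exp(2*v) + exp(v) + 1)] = (8*exp(v) + 1)*exp(v)/(4*exp(2*v) + exp(v) + 1)^2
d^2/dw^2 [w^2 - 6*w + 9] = 2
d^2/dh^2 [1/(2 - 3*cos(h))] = 3*(-3*sin(h)^2 + 2*cos(h) - 3)/(3*cos(h) - 2)^3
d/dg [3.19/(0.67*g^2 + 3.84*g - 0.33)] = (-4.2746*g - 12.2496)/(0.67*g^2 + 3.84*g - 0.33)^2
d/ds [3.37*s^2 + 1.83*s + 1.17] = 6.74*s + 1.83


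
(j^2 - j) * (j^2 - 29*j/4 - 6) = j^4 - 33*j^3/4 + 5*j^2/4 + 6*j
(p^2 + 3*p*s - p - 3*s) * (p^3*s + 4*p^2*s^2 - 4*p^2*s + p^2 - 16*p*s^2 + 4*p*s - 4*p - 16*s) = p^5*s + 7*p^4*s^2 - 5*p^4*s + p^4 + 12*p^3*s^3 - 35*p^3*s^2 + 11*p^3*s - 5*p^3 - 60*p^2*s^3 + 40*p^2*s^2 - 35*p^2*s + 4*p^2 + 48*p*s^3 - 60*p*s^2 + 28*p*s + 48*s^2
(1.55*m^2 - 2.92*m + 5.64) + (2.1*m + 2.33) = 1.55*m^2 - 0.82*m + 7.97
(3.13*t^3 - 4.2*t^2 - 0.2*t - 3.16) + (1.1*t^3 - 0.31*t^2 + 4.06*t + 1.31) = 4.23*t^3 - 4.51*t^2 + 3.86*t - 1.85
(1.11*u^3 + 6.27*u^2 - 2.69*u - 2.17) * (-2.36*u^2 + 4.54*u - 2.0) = -2.6196*u^5 - 9.7578*u^4 + 32.5942*u^3 - 19.6314*u^2 - 4.4718*u + 4.34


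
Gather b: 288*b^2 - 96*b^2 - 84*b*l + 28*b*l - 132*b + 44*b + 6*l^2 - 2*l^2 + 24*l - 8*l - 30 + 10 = 192*b^2 + b*(-56*l - 88) + 4*l^2 + 16*l - 20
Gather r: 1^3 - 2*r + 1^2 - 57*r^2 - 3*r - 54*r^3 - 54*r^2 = -54*r^3 - 111*r^2 - 5*r + 2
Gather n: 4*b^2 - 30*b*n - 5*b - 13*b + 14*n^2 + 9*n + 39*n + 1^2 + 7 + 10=4*b^2 - 18*b + 14*n^2 + n*(48 - 30*b) + 18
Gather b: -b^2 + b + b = -b^2 + 2*b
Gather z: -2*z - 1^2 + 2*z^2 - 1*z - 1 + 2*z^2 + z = 4*z^2 - 2*z - 2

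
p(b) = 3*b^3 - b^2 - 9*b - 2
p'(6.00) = 303.00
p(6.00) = 556.00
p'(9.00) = 702.00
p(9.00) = 2023.00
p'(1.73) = 14.48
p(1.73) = -5.03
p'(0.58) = -7.13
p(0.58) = -6.97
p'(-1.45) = 12.82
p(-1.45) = -0.20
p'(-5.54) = 278.30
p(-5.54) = -492.93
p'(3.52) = 95.47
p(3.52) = 84.77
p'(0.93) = -3.08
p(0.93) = -8.82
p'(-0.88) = -0.27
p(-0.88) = 3.10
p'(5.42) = 244.55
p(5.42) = 397.50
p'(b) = 9*b^2 - 2*b - 9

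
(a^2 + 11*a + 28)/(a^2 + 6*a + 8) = (a + 7)/(a + 2)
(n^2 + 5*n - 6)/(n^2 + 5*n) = (n^2 + 5*n - 6)/(n*(n + 5))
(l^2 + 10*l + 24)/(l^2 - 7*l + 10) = (l^2 + 10*l + 24)/(l^2 - 7*l + 10)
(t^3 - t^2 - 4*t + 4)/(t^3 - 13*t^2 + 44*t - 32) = (t^2 - 4)/(t^2 - 12*t + 32)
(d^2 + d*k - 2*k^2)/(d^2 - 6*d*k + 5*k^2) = (d + 2*k)/(d - 5*k)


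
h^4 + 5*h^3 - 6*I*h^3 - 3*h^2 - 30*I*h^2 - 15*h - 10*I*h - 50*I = (h + 5)*(h - 5*I)*(h - 2*I)*(h + I)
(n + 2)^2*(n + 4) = n^3 + 8*n^2 + 20*n + 16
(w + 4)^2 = w^2 + 8*w + 16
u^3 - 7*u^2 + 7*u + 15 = (u - 5)*(u - 3)*(u + 1)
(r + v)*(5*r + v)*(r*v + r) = 5*r^3*v + 5*r^3 + 6*r^2*v^2 + 6*r^2*v + r*v^3 + r*v^2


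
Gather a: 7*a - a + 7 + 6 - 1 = 6*a + 12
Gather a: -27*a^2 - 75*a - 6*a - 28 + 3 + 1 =-27*a^2 - 81*a - 24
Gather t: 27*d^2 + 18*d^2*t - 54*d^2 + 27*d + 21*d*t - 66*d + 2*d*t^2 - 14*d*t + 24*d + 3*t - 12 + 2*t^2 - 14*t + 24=-27*d^2 - 15*d + t^2*(2*d + 2) + t*(18*d^2 + 7*d - 11) + 12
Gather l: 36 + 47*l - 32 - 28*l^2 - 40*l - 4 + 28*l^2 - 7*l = 0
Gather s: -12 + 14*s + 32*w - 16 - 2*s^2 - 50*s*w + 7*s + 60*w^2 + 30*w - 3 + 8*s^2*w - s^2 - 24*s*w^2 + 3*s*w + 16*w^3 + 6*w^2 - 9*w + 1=s^2*(8*w - 3) + s*(-24*w^2 - 47*w + 21) + 16*w^3 + 66*w^2 + 53*w - 30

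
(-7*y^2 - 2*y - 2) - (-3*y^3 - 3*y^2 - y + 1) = 3*y^3 - 4*y^2 - y - 3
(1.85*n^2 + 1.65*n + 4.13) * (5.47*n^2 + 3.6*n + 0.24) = 10.1195*n^4 + 15.6855*n^3 + 28.9751*n^2 + 15.264*n + 0.9912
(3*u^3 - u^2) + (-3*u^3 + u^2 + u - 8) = u - 8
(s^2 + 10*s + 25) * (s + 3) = s^3 + 13*s^2 + 55*s + 75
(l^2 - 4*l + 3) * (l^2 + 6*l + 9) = l^4 + 2*l^3 - 12*l^2 - 18*l + 27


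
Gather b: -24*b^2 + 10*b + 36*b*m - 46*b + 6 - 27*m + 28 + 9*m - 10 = -24*b^2 + b*(36*m - 36) - 18*m + 24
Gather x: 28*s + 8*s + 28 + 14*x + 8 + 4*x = 36*s + 18*x + 36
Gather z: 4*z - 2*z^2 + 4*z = -2*z^2 + 8*z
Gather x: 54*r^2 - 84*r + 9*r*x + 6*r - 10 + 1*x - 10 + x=54*r^2 - 78*r + x*(9*r + 2) - 20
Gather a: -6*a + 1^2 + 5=6 - 6*a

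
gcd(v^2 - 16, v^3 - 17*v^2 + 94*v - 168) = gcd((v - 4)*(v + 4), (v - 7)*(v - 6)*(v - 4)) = v - 4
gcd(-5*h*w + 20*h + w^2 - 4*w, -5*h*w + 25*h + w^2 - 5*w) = -5*h + w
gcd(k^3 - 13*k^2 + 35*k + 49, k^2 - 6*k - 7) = k^2 - 6*k - 7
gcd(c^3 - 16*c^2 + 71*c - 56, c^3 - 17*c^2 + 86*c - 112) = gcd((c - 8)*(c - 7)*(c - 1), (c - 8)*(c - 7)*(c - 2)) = c^2 - 15*c + 56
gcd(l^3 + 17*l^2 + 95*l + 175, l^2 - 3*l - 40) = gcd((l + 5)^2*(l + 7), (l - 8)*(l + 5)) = l + 5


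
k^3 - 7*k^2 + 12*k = k*(k - 4)*(k - 3)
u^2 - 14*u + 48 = (u - 8)*(u - 6)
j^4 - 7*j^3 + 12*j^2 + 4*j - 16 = (j - 4)*(j - 2)^2*(j + 1)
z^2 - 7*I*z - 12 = (z - 4*I)*(z - 3*I)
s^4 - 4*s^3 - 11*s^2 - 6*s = s*(s - 6)*(s + 1)^2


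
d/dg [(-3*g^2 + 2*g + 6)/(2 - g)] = (3*g^2 - 12*g + 10)/(g^2 - 4*g + 4)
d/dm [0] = 0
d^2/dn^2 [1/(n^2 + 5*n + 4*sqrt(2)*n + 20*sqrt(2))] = 2*(-n^2 - 4*sqrt(2)*n - 5*n + (2*n + 5 + 4*sqrt(2))^2 - 20*sqrt(2))/(n^2 + 5*n + 4*sqrt(2)*n + 20*sqrt(2))^3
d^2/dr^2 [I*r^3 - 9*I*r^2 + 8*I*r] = 6*I*(r - 3)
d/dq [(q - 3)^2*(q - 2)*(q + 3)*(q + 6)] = 5*q^4 + 4*q^3 - 99*q^2 + 54*q + 216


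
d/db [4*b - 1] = 4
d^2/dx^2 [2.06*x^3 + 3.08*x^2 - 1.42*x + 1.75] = 12.36*x + 6.16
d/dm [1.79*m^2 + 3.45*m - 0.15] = 3.58*m + 3.45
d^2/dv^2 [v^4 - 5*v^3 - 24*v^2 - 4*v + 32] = 12*v^2 - 30*v - 48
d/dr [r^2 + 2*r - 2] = 2*r + 2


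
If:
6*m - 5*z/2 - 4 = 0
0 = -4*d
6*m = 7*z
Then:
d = 0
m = 28/27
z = 8/9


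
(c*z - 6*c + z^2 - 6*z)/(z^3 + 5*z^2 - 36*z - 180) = (c + z)/(z^2 + 11*z + 30)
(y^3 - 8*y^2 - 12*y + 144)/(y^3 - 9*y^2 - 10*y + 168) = (y - 6)/(y - 7)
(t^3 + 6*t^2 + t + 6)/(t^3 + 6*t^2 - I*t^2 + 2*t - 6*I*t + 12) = (t - I)/(t - 2*I)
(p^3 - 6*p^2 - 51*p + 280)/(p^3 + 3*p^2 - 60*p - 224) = (p - 5)/(p + 4)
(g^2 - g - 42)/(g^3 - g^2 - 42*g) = 1/g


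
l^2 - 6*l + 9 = (l - 3)^2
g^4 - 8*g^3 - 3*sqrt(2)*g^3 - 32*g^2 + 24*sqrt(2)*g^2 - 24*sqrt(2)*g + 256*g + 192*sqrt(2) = (g - 8)*(g - 6*sqrt(2))*(g + sqrt(2))*(g + 2*sqrt(2))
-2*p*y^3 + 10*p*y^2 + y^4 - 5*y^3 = y^2*(-2*p + y)*(y - 5)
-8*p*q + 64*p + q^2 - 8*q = (-8*p + q)*(q - 8)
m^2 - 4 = (m - 2)*(m + 2)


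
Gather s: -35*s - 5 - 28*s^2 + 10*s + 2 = -28*s^2 - 25*s - 3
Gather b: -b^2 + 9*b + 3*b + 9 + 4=-b^2 + 12*b + 13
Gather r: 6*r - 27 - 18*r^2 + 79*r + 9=-18*r^2 + 85*r - 18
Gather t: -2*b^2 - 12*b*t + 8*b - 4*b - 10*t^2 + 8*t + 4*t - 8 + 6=-2*b^2 + 4*b - 10*t^2 + t*(12 - 12*b) - 2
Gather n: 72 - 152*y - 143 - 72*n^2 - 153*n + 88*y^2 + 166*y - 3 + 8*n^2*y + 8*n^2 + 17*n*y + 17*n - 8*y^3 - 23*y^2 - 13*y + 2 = n^2*(8*y - 64) + n*(17*y - 136) - 8*y^3 + 65*y^2 + y - 72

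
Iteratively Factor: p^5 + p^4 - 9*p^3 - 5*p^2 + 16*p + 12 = (p + 1)*(p^4 - 9*p^2 + 4*p + 12) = (p - 2)*(p + 1)*(p^3 + 2*p^2 - 5*p - 6) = (p - 2)*(p + 1)*(p + 3)*(p^2 - p - 2) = (p - 2)^2*(p + 1)*(p + 3)*(p + 1)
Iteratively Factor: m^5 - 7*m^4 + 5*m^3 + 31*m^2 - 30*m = (m - 5)*(m^4 - 2*m^3 - 5*m^2 + 6*m) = (m - 5)*(m - 3)*(m^3 + m^2 - 2*m) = m*(m - 5)*(m - 3)*(m^2 + m - 2) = m*(m - 5)*(m - 3)*(m + 2)*(m - 1)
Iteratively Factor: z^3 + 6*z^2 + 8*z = (z + 2)*(z^2 + 4*z) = z*(z + 2)*(z + 4)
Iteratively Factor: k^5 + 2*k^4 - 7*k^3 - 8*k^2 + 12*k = (k + 3)*(k^4 - k^3 - 4*k^2 + 4*k) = (k - 2)*(k + 3)*(k^3 + k^2 - 2*k) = (k - 2)*(k - 1)*(k + 3)*(k^2 + 2*k) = k*(k - 2)*(k - 1)*(k + 3)*(k + 2)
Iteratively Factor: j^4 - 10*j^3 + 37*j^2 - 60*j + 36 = (j - 3)*(j^3 - 7*j^2 + 16*j - 12) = (j - 3)*(j - 2)*(j^2 - 5*j + 6) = (j - 3)^2*(j - 2)*(j - 2)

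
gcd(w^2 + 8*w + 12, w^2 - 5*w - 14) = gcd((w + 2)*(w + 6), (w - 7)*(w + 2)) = w + 2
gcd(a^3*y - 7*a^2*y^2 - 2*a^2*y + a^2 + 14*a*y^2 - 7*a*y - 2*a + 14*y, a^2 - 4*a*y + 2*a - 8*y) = 1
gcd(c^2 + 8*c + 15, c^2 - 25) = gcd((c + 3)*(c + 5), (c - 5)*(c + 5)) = c + 5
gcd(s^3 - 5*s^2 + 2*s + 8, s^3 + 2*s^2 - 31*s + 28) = s - 4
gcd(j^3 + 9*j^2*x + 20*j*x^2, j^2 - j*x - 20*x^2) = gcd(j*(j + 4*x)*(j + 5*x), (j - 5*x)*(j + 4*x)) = j + 4*x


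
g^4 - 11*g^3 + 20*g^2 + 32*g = g*(g - 8)*(g - 4)*(g + 1)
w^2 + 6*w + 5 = (w + 1)*(w + 5)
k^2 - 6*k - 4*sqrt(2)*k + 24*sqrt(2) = (k - 6)*(k - 4*sqrt(2))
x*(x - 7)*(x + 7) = x^3 - 49*x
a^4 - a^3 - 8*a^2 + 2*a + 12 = (a - 3)*(a + 2)*(a - sqrt(2))*(a + sqrt(2))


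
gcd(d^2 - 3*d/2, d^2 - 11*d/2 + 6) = d - 3/2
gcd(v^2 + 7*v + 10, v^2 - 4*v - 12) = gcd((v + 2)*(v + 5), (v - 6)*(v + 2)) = v + 2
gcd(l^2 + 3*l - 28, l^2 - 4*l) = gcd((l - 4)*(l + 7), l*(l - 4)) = l - 4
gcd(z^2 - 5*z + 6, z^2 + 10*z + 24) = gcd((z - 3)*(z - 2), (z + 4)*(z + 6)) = 1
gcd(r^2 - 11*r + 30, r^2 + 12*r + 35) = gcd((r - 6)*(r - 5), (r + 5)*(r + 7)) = 1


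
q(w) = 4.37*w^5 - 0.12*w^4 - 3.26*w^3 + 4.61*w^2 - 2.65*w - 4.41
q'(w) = 21.85*w^4 - 0.48*w^3 - 9.78*w^2 + 9.22*w - 2.65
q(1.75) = 58.20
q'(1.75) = 185.89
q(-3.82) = -3325.51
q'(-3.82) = 4498.87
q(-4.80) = -10723.58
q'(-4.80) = 11379.74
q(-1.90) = -70.14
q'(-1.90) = 232.57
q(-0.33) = -2.93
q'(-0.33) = -6.48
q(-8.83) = -232683.42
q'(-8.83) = 132313.28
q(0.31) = -4.87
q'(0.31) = -0.54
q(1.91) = 94.12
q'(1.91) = 266.73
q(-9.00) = -256062.06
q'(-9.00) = 142829.96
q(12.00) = 1079901.87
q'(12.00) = 450951.83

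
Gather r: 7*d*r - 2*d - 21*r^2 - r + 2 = -2*d - 21*r^2 + r*(7*d - 1) + 2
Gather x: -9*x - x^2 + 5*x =-x^2 - 4*x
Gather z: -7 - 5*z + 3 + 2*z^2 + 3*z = 2*z^2 - 2*z - 4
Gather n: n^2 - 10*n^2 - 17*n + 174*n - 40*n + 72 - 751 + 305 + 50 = -9*n^2 + 117*n - 324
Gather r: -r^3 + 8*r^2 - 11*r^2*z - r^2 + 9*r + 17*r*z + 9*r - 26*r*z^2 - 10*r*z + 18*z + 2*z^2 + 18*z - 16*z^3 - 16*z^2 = -r^3 + r^2*(7 - 11*z) + r*(-26*z^2 + 7*z + 18) - 16*z^3 - 14*z^2 + 36*z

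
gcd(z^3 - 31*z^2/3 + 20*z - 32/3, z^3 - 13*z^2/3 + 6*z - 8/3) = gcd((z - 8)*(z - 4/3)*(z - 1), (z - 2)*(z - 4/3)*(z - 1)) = z^2 - 7*z/3 + 4/3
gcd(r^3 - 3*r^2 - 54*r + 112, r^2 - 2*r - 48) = r - 8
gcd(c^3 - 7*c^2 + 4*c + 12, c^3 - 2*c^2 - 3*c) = c + 1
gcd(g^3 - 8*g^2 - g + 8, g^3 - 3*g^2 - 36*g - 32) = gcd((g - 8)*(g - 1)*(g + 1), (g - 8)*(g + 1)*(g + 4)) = g^2 - 7*g - 8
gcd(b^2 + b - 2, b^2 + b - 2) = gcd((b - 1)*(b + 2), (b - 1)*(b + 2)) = b^2 + b - 2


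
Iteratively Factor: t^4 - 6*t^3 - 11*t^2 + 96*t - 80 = (t - 4)*(t^3 - 2*t^2 - 19*t + 20) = (t - 4)*(t + 4)*(t^2 - 6*t + 5) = (t - 5)*(t - 4)*(t + 4)*(t - 1)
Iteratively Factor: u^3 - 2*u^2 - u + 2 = (u - 1)*(u^2 - u - 2) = (u - 2)*(u - 1)*(u + 1)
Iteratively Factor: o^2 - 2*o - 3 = (o + 1)*(o - 3)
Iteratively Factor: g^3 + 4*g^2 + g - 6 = (g + 3)*(g^2 + g - 2) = (g + 2)*(g + 3)*(g - 1)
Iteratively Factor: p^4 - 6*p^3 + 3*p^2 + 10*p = (p)*(p^3 - 6*p^2 + 3*p + 10) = p*(p - 5)*(p^2 - p - 2) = p*(p - 5)*(p + 1)*(p - 2)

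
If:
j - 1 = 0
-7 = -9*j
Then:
No Solution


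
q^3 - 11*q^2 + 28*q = q*(q - 7)*(q - 4)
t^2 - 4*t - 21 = (t - 7)*(t + 3)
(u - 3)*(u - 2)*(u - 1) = u^3 - 6*u^2 + 11*u - 6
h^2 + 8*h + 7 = (h + 1)*(h + 7)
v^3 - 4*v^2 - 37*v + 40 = (v - 8)*(v - 1)*(v + 5)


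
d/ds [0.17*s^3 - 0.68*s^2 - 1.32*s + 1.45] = 0.51*s^2 - 1.36*s - 1.32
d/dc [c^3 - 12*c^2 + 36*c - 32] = 3*c^2 - 24*c + 36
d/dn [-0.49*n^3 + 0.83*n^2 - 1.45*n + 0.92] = -1.47*n^2 + 1.66*n - 1.45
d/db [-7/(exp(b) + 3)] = 7*exp(b)/(exp(b) + 3)^2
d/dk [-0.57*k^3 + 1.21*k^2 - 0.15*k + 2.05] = -1.71*k^2 + 2.42*k - 0.15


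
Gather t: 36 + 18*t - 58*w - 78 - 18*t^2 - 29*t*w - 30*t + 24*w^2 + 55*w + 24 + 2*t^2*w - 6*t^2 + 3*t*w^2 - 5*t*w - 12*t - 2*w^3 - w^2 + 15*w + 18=t^2*(2*w - 24) + t*(3*w^2 - 34*w - 24) - 2*w^3 + 23*w^2 + 12*w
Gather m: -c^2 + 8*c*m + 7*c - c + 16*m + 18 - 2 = -c^2 + 6*c + m*(8*c + 16) + 16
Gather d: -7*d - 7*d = -14*d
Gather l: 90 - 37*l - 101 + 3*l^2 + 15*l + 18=3*l^2 - 22*l + 7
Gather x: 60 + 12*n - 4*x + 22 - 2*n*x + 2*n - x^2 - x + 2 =14*n - x^2 + x*(-2*n - 5) + 84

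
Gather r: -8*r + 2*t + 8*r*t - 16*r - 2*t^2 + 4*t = r*(8*t - 24) - 2*t^2 + 6*t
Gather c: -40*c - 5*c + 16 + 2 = 18 - 45*c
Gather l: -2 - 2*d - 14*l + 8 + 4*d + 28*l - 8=2*d + 14*l - 2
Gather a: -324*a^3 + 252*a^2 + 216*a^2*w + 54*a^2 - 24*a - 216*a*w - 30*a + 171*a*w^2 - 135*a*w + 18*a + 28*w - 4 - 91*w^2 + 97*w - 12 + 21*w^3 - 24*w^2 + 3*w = -324*a^3 + a^2*(216*w + 306) + a*(171*w^2 - 351*w - 36) + 21*w^3 - 115*w^2 + 128*w - 16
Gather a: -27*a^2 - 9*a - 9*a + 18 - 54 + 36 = -27*a^2 - 18*a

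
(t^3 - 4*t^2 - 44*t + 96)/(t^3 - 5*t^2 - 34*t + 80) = (t + 6)/(t + 5)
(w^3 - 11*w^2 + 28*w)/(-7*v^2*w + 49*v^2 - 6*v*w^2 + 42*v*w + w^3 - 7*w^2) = w*(4 - w)/(7*v^2 + 6*v*w - w^2)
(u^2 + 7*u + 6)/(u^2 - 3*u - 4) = (u + 6)/(u - 4)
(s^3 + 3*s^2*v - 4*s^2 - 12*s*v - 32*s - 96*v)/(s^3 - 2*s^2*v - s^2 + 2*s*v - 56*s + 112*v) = (s^2 + 3*s*v + 4*s + 12*v)/(s^2 - 2*s*v + 7*s - 14*v)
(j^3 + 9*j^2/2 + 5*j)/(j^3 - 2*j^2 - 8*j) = (j + 5/2)/(j - 4)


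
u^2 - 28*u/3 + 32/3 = (u - 8)*(u - 4/3)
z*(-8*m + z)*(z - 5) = -8*m*z^2 + 40*m*z + z^3 - 5*z^2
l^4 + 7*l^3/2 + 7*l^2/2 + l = l*(l + 1/2)*(l + 1)*(l + 2)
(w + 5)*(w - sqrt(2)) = w^2 - sqrt(2)*w + 5*w - 5*sqrt(2)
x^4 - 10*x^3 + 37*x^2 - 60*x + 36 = (x - 3)^2*(x - 2)^2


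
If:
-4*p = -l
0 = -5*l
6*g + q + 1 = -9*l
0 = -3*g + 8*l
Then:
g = 0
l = 0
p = 0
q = -1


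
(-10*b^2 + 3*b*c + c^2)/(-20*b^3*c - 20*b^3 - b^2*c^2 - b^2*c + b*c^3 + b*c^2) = (10*b^2 - 3*b*c - c^2)/(b*(20*b^2*c + 20*b^2 + b*c^2 + b*c - c^3 - c^2))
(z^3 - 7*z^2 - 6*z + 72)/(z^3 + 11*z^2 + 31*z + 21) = (z^2 - 10*z + 24)/(z^2 + 8*z + 7)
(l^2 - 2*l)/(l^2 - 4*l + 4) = l/(l - 2)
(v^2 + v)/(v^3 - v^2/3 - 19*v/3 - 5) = 3*v/(3*v^2 - 4*v - 15)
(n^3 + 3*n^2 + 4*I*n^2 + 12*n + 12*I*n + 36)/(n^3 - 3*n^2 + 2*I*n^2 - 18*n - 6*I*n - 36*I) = (n^2 + 4*I*n + 12)/(n^2 + 2*n*(-3 + I) - 12*I)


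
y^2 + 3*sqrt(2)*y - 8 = (y - sqrt(2))*(y + 4*sqrt(2))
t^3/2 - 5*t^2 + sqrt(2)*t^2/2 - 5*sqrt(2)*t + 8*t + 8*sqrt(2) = (t/2 + sqrt(2)/2)*(t - 8)*(t - 2)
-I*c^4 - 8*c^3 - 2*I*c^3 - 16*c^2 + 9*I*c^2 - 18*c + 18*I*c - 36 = (c + 2)*(c - 6*I)*(c - 3*I)*(-I*c + 1)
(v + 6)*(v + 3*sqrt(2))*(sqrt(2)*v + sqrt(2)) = sqrt(2)*v^3 + 6*v^2 + 7*sqrt(2)*v^2 + 6*sqrt(2)*v + 42*v + 36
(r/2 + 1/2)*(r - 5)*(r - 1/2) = r^3/2 - 9*r^2/4 - 3*r/2 + 5/4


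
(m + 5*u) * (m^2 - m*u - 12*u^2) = m^3 + 4*m^2*u - 17*m*u^2 - 60*u^3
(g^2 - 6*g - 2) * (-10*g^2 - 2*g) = -10*g^4 + 58*g^3 + 32*g^2 + 4*g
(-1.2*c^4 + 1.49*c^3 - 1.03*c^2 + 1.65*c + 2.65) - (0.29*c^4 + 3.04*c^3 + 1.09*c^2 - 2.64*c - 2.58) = -1.49*c^4 - 1.55*c^3 - 2.12*c^2 + 4.29*c + 5.23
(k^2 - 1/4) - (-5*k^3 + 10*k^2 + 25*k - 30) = 5*k^3 - 9*k^2 - 25*k + 119/4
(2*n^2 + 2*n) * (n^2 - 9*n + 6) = 2*n^4 - 16*n^3 - 6*n^2 + 12*n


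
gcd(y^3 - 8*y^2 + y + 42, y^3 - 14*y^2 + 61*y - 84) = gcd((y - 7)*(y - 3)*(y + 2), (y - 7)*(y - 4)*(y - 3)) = y^2 - 10*y + 21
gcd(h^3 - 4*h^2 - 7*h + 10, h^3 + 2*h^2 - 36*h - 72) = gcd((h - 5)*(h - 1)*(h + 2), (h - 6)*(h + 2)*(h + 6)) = h + 2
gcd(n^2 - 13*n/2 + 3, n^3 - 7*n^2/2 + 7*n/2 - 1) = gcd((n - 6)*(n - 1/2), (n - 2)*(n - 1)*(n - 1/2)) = n - 1/2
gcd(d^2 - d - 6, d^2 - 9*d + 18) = d - 3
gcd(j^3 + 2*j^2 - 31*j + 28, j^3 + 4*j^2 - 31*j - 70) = j + 7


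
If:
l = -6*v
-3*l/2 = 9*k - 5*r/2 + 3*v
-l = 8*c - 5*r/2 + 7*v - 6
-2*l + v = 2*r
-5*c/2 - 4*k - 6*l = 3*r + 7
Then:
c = 10542/1063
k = 12638/1063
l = -30672/1063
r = 33228/1063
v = 5112/1063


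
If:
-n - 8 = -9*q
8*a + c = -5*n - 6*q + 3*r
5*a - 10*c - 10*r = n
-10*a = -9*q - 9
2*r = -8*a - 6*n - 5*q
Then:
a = 27297/19015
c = 2119/7606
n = -10057/3803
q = 2263/3803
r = 26759/38030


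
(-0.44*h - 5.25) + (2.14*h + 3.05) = 1.7*h - 2.2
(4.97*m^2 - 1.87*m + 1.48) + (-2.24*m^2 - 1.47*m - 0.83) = 2.73*m^2 - 3.34*m + 0.65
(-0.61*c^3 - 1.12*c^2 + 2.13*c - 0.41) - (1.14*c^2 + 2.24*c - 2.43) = -0.61*c^3 - 2.26*c^2 - 0.11*c + 2.02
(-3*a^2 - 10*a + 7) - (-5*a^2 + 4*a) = 2*a^2 - 14*a + 7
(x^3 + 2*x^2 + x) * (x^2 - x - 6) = x^5 + x^4 - 7*x^3 - 13*x^2 - 6*x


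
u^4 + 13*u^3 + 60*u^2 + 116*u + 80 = (u + 2)^2*(u + 4)*(u + 5)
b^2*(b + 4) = b^3 + 4*b^2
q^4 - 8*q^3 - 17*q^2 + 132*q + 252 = (q - 7)*(q - 6)*(q + 2)*(q + 3)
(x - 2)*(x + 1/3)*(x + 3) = x^3 + 4*x^2/3 - 17*x/3 - 2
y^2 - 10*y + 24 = (y - 6)*(y - 4)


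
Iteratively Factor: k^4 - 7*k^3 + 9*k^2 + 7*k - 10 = (k + 1)*(k^3 - 8*k^2 + 17*k - 10) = (k - 5)*(k + 1)*(k^2 - 3*k + 2) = (k - 5)*(k - 2)*(k + 1)*(k - 1)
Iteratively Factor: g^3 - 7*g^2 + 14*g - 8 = (g - 1)*(g^2 - 6*g + 8) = (g - 4)*(g - 1)*(g - 2)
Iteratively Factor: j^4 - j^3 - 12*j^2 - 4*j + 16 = (j + 2)*(j^3 - 3*j^2 - 6*j + 8) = (j + 2)^2*(j^2 - 5*j + 4) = (j - 4)*(j + 2)^2*(j - 1)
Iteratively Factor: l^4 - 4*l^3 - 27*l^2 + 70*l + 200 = (l - 5)*(l^3 + l^2 - 22*l - 40) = (l - 5)*(l + 4)*(l^2 - 3*l - 10) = (l - 5)*(l + 2)*(l + 4)*(l - 5)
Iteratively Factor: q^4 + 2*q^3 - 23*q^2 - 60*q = (q + 4)*(q^3 - 2*q^2 - 15*q) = (q - 5)*(q + 4)*(q^2 + 3*q) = (q - 5)*(q + 3)*(q + 4)*(q)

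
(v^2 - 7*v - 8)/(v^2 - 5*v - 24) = (v + 1)/(v + 3)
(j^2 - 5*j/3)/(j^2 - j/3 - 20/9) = 3*j/(3*j + 4)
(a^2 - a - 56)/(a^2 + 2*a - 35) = (a - 8)/(a - 5)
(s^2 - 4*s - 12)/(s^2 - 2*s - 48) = (-s^2 + 4*s + 12)/(-s^2 + 2*s + 48)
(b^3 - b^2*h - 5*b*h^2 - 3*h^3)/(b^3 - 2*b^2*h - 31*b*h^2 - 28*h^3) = (b^2 - 2*b*h - 3*h^2)/(b^2 - 3*b*h - 28*h^2)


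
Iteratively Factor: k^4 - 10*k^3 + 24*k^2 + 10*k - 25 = (k - 5)*(k^3 - 5*k^2 - k + 5) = (k - 5)^2*(k^2 - 1) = (k - 5)^2*(k + 1)*(k - 1)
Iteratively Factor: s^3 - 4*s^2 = (s)*(s^2 - 4*s) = s*(s - 4)*(s)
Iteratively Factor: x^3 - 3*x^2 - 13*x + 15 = (x + 3)*(x^2 - 6*x + 5) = (x - 1)*(x + 3)*(x - 5)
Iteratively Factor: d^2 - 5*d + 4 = (d - 1)*(d - 4)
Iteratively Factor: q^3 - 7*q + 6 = (q + 3)*(q^2 - 3*q + 2) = (q - 1)*(q + 3)*(q - 2)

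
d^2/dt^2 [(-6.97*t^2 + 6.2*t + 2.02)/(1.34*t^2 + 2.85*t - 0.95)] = (75.5023*t^3 - 31.474188*t^2 + 93.64188*t + 58.94997)/(2.406104*t^6 + 15.35238*t^5 + 27.53499*t^4 + 1.380825*t^3 - 19.521075*t^2 + 7.716375*t - 0.857375)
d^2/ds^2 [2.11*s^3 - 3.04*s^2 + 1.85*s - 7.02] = 12.66*s - 6.08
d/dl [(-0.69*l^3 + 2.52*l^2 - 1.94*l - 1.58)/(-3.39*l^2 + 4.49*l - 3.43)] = (2.3391*l^4 - 6.1962*l^3 + 11.8383*l^2 - 27.9996*l + 13.7484)/(11.4921*l^4 - 30.4422*l^3 + 43.4155*l^2 - 30.8014*l + 11.7649)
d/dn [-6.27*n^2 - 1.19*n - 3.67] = -12.54*n - 1.19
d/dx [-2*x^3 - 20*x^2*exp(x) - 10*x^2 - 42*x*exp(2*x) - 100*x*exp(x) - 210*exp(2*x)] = -20*x^2*exp(x) - 6*x^2 - 84*x*exp(2*x) - 140*x*exp(x) - 20*x - 462*exp(2*x) - 100*exp(x)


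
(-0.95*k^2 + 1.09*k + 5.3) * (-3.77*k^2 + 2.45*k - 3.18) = 3.5815*k^4 - 6.4368*k^3 - 14.2895*k^2 + 9.5188*k - 16.854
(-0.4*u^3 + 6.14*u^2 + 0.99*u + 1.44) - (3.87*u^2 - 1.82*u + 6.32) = -0.4*u^3 + 2.27*u^2 + 2.81*u - 4.88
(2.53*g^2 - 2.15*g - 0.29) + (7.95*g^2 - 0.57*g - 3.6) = 10.48*g^2 - 2.72*g - 3.89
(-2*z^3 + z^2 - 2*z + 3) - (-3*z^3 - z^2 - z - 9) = z^3 + 2*z^2 - z + 12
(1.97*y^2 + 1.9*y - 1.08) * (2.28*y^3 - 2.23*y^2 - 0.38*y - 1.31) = 4.4916*y^5 - 0.0610999999999997*y^4 - 7.448*y^3 - 0.8943*y^2 - 2.0786*y + 1.4148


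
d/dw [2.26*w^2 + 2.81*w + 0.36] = 4.52*w + 2.81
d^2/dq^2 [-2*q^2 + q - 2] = -4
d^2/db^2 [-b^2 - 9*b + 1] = -2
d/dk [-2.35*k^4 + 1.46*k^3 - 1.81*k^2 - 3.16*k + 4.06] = -9.4*k^3 + 4.38*k^2 - 3.62*k - 3.16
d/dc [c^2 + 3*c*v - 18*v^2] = 2*c + 3*v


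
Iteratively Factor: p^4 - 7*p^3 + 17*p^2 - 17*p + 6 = (p - 2)*(p^3 - 5*p^2 + 7*p - 3) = (p - 2)*(p - 1)*(p^2 - 4*p + 3) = (p - 2)*(p - 1)^2*(p - 3)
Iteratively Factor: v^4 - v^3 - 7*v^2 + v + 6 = (v + 2)*(v^3 - 3*v^2 - v + 3) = (v - 1)*(v + 2)*(v^2 - 2*v - 3) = (v - 1)*(v + 1)*(v + 2)*(v - 3)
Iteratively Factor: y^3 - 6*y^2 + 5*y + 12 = (y + 1)*(y^2 - 7*y + 12) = (y - 3)*(y + 1)*(y - 4)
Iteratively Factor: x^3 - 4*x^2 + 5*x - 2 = (x - 1)*(x^2 - 3*x + 2) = (x - 2)*(x - 1)*(x - 1)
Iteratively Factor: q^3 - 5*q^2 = (q)*(q^2 - 5*q) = q*(q - 5)*(q)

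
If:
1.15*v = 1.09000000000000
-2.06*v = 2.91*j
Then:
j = -0.67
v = 0.95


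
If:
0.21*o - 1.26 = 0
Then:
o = 6.00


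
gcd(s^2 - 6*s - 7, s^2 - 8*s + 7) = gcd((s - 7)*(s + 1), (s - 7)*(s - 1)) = s - 7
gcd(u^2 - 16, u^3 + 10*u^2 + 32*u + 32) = u + 4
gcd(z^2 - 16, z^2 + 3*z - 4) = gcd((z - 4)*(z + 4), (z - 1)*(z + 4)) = z + 4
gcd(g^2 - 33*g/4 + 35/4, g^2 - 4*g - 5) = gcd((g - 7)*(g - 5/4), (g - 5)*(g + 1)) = 1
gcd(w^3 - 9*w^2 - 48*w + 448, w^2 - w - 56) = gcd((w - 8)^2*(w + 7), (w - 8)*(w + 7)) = w^2 - w - 56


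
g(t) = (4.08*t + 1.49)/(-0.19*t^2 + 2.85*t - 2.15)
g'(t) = (0.38*t - 2.85)*(4.08*t + 1.49)/(-0.19*t^2 + 2.85*t - 2.15)^2 + 4.08/(-0.19*t^2 + 2.85*t - 2.15) = (0.7752*t^2 + 0.5662*t - 13.0185)/(0.0361*t^4 - 1.083*t^3 + 8.9395*t^2 - 12.255*t + 4.6225)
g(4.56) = 2.91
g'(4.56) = 0.12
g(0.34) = -2.39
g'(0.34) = -8.80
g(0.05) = -0.84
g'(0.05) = -3.22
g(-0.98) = 0.49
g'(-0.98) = -0.49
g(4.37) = 2.89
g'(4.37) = 0.10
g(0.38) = -2.78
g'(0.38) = -10.60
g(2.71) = 3.00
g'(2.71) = -0.33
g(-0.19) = -0.26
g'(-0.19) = -1.80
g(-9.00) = 0.82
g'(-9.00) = 0.02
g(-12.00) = 0.75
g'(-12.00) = 0.02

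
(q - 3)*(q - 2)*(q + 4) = q^3 - q^2 - 14*q + 24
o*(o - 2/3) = o^2 - 2*o/3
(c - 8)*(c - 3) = c^2 - 11*c + 24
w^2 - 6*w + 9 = (w - 3)^2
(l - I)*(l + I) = l^2 + 1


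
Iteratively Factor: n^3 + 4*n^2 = (n)*(n^2 + 4*n) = n^2*(n + 4)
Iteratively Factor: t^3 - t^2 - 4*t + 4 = (t - 2)*(t^2 + t - 2) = (t - 2)*(t - 1)*(t + 2)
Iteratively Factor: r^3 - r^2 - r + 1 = (r - 1)*(r^2 - 1) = (r - 1)^2*(r + 1)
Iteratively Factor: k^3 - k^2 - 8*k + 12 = (k - 2)*(k^2 + k - 6) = (k - 2)*(k + 3)*(k - 2)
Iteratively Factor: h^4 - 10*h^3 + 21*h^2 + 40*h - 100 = (h + 2)*(h^3 - 12*h^2 + 45*h - 50) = (h - 5)*(h + 2)*(h^2 - 7*h + 10) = (h - 5)^2*(h + 2)*(h - 2)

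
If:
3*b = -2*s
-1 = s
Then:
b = 2/3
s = -1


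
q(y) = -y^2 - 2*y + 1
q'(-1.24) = 0.48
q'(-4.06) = 6.12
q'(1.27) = -4.54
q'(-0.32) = -1.36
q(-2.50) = -0.25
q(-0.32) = 1.54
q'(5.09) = -12.18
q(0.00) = 1.00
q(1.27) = -3.15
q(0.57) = -0.46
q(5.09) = -35.09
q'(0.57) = -3.14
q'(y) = -2*y - 2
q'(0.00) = -2.00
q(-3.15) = -2.62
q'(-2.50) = 3.00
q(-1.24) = 1.94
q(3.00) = -14.00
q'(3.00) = -8.00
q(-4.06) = -7.36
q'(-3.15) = 4.30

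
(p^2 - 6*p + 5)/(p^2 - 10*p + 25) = (p - 1)/(p - 5)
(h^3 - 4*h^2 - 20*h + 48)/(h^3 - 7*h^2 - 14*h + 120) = (h - 2)/(h - 5)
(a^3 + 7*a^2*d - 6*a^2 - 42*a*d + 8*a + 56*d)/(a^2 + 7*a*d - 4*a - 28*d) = a - 2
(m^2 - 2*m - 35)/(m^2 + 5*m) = (m - 7)/m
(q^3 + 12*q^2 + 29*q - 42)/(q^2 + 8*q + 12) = (q^2 + 6*q - 7)/(q + 2)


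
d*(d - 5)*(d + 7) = d^3 + 2*d^2 - 35*d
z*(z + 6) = z^2 + 6*z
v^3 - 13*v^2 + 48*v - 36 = (v - 6)^2*(v - 1)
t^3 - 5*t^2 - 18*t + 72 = (t - 6)*(t - 3)*(t + 4)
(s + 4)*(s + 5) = s^2 + 9*s + 20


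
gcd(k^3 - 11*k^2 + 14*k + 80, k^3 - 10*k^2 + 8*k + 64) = k^2 - 6*k - 16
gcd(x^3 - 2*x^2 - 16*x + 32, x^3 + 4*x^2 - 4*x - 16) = x^2 + 2*x - 8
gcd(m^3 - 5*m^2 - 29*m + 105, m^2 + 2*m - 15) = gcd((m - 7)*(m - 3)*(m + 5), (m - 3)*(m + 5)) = m^2 + 2*m - 15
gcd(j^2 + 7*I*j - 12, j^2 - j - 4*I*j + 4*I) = 1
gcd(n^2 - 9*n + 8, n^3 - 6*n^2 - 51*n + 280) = n - 8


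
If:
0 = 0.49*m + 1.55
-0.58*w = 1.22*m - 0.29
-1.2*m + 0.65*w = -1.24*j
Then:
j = -6.81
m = -3.16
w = 7.15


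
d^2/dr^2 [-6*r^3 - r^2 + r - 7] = -36*r - 2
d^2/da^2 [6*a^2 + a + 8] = 12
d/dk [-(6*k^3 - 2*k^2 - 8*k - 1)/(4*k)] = -3*k + 1/2 - 1/(4*k^2)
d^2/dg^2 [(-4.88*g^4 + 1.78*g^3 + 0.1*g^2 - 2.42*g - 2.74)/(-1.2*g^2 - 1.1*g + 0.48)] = (14.0544*g^6 + 38.6496*g^5 + 18.56352*g^4 - 40.3508*g^3 + 42.459264*g^2 + 27.603648*g + 12.29672)/(1.728*g^6 + 4.752*g^5 + 2.2824*g^4 - 2.4706*g^3 - 0.91296*g^2 + 0.76032*g - 0.110592)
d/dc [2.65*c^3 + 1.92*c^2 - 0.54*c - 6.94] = 7.95*c^2 + 3.84*c - 0.54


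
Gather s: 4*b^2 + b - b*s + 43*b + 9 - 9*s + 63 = 4*b^2 + 44*b + s*(-b - 9) + 72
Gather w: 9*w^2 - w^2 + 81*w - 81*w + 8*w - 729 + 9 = 8*w^2 + 8*w - 720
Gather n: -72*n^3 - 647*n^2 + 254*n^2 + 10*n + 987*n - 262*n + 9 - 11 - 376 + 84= -72*n^3 - 393*n^2 + 735*n - 294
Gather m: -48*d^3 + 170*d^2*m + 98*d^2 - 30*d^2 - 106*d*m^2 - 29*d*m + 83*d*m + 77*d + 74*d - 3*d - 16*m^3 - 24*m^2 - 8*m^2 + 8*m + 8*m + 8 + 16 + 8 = -48*d^3 + 68*d^2 + 148*d - 16*m^3 + m^2*(-106*d - 32) + m*(170*d^2 + 54*d + 16) + 32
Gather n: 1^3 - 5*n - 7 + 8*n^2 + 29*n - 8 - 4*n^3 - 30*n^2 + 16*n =-4*n^3 - 22*n^2 + 40*n - 14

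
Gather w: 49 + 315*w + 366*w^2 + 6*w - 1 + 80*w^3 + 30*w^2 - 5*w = 80*w^3 + 396*w^2 + 316*w + 48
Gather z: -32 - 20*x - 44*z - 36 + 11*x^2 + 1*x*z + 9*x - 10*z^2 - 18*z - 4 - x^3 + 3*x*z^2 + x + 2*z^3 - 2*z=-x^3 + 11*x^2 - 10*x + 2*z^3 + z^2*(3*x - 10) + z*(x - 64) - 72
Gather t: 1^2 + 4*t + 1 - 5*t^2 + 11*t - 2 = -5*t^2 + 15*t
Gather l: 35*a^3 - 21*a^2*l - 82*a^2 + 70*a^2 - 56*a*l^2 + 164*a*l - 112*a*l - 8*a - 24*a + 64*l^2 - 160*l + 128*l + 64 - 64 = 35*a^3 - 12*a^2 - 32*a + l^2*(64 - 56*a) + l*(-21*a^2 + 52*a - 32)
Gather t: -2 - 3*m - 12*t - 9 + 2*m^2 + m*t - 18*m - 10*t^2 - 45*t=2*m^2 - 21*m - 10*t^2 + t*(m - 57) - 11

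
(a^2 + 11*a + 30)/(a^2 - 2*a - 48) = (a + 5)/(a - 8)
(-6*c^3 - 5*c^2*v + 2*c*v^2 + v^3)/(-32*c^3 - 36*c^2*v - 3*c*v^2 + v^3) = (-6*c^2 + c*v + v^2)/(-32*c^2 - 4*c*v + v^2)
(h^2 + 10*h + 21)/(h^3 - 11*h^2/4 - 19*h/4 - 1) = 4*(h^2 + 10*h + 21)/(4*h^3 - 11*h^2 - 19*h - 4)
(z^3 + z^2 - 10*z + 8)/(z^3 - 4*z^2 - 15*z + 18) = (z^2 + 2*z - 8)/(z^2 - 3*z - 18)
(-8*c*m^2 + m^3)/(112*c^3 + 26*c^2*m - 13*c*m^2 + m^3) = -m^2/(14*c^2 + 5*c*m - m^2)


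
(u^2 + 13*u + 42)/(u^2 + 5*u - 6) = (u + 7)/(u - 1)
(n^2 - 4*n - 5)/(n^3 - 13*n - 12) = (n - 5)/(n^2 - n - 12)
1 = 1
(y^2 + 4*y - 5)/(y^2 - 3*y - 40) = (y - 1)/(y - 8)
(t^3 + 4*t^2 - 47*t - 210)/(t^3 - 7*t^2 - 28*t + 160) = (t^2 - t - 42)/(t^2 - 12*t + 32)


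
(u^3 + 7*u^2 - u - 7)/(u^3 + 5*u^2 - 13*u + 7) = (u + 1)/(u - 1)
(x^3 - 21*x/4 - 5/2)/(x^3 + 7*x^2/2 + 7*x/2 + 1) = (x - 5/2)/(x + 1)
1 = 1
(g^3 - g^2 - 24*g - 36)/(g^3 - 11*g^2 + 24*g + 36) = (g^2 + 5*g + 6)/(g^2 - 5*g - 6)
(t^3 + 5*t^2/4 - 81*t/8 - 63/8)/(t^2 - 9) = (8*t^2 + 34*t + 21)/(8*(t + 3))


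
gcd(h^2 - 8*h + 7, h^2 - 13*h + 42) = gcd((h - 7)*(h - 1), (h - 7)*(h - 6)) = h - 7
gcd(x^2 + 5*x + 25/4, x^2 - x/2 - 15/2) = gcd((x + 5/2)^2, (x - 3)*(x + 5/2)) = x + 5/2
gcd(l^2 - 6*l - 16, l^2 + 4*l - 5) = 1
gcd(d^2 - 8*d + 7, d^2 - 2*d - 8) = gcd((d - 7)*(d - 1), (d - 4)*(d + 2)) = 1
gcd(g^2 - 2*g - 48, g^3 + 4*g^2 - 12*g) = g + 6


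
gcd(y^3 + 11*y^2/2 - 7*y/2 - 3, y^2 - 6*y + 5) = y - 1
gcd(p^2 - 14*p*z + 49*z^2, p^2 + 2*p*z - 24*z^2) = 1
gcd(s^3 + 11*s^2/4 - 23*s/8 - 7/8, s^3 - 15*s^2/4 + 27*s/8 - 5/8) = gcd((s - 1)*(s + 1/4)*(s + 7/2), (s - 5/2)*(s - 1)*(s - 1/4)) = s - 1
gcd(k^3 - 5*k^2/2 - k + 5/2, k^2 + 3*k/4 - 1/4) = k + 1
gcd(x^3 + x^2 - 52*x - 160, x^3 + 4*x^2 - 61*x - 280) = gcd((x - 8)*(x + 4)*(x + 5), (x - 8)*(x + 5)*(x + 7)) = x^2 - 3*x - 40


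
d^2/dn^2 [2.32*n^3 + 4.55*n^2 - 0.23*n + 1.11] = 13.92*n + 9.1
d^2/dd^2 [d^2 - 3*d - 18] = 2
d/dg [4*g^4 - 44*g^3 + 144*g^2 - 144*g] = 16*g^3 - 132*g^2 + 288*g - 144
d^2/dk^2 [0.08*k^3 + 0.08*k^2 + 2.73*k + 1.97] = 0.48*k + 0.16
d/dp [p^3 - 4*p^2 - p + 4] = 3*p^2 - 8*p - 1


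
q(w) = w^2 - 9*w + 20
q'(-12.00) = -33.00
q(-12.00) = 272.00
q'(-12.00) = -33.00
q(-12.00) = 272.00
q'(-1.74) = -12.48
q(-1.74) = 38.69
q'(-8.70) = -26.40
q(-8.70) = 173.99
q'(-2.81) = -14.62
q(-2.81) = 53.19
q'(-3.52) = -16.04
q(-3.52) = 64.07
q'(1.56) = -5.88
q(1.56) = 8.39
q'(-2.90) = -14.80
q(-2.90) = 54.51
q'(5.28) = 1.56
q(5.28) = 0.36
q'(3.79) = -1.42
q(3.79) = 0.25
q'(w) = 2*w - 9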